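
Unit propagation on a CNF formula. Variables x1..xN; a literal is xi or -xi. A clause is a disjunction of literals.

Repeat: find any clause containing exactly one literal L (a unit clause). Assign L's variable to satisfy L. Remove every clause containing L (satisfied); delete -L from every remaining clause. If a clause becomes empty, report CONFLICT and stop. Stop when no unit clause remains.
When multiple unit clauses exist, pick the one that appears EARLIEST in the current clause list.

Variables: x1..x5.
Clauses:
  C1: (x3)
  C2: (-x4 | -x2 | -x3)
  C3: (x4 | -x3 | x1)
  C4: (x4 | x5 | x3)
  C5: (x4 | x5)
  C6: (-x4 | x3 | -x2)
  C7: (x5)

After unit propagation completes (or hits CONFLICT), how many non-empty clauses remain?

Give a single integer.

Answer: 2

Derivation:
unit clause [3] forces x3=T; simplify:
  drop -3 from [-4, -2, -3] -> [-4, -2]
  drop -3 from [4, -3, 1] -> [4, 1]
  satisfied 3 clause(s); 4 remain; assigned so far: [3]
unit clause [5] forces x5=T; simplify:
  satisfied 2 clause(s); 2 remain; assigned so far: [3, 5]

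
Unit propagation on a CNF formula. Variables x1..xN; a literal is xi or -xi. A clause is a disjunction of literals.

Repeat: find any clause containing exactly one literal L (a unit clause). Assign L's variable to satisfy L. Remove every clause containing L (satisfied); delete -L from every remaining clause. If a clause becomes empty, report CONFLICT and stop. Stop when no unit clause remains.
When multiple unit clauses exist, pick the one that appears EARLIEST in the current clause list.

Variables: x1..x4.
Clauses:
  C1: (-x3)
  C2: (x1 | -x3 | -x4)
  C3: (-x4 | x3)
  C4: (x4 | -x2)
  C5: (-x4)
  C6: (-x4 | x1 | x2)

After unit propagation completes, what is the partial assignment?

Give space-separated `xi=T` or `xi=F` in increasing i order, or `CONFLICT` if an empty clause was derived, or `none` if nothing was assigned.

Answer: x2=F x3=F x4=F

Derivation:
unit clause [-3] forces x3=F; simplify:
  drop 3 from [-4, 3] -> [-4]
  satisfied 2 clause(s); 4 remain; assigned so far: [3]
unit clause [-4] forces x4=F; simplify:
  drop 4 from [4, -2] -> [-2]
  satisfied 3 clause(s); 1 remain; assigned so far: [3, 4]
unit clause [-2] forces x2=F; simplify:
  satisfied 1 clause(s); 0 remain; assigned so far: [2, 3, 4]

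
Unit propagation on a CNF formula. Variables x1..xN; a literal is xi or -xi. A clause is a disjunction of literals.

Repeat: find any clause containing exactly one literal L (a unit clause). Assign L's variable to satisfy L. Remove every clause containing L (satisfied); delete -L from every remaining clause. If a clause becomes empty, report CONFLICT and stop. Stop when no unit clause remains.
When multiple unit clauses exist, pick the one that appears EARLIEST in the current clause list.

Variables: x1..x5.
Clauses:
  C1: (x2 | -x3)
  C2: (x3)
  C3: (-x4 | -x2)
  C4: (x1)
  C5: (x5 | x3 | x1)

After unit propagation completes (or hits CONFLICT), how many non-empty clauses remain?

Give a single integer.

Answer: 0

Derivation:
unit clause [3] forces x3=T; simplify:
  drop -3 from [2, -3] -> [2]
  satisfied 2 clause(s); 3 remain; assigned so far: [3]
unit clause [2] forces x2=T; simplify:
  drop -2 from [-4, -2] -> [-4]
  satisfied 1 clause(s); 2 remain; assigned so far: [2, 3]
unit clause [-4] forces x4=F; simplify:
  satisfied 1 clause(s); 1 remain; assigned so far: [2, 3, 4]
unit clause [1] forces x1=T; simplify:
  satisfied 1 clause(s); 0 remain; assigned so far: [1, 2, 3, 4]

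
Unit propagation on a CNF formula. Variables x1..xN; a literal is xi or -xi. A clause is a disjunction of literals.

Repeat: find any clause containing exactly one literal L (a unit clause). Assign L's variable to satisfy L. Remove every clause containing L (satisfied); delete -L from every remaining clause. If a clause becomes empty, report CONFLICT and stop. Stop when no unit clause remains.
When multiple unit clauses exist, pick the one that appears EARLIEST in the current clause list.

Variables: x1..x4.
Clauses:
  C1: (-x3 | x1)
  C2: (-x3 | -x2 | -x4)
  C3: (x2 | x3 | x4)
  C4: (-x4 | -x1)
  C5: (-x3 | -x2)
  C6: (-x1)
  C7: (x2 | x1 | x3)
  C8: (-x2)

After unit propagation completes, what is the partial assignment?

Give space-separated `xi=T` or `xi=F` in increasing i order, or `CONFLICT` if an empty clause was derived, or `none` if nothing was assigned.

unit clause [-1] forces x1=F; simplify:
  drop 1 from [-3, 1] -> [-3]
  drop 1 from [2, 1, 3] -> [2, 3]
  satisfied 2 clause(s); 6 remain; assigned so far: [1]
unit clause [-3] forces x3=F; simplify:
  drop 3 from [2, 3, 4] -> [2, 4]
  drop 3 from [2, 3] -> [2]
  satisfied 3 clause(s); 3 remain; assigned so far: [1, 3]
unit clause [2] forces x2=T; simplify:
  drop -2 from [-2] -> [] (empty!)
  satisfied 2 clause(s); 1 remain; assigned so far: [1, 2, 3]
CONFLICT (empty clause)

Answer: CONFLICT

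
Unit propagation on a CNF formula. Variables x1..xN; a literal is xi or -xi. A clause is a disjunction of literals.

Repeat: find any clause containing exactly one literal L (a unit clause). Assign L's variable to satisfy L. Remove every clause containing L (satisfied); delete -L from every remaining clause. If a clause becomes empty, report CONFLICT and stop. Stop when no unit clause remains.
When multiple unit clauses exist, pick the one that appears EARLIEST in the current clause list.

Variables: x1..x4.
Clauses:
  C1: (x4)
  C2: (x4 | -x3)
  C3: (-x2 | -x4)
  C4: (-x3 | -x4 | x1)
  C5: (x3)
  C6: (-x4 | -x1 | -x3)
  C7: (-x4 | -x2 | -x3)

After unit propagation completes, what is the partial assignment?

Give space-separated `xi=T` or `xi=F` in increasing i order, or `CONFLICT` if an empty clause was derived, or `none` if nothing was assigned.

unit clause [4] forces x4=T; simplify:
  drop -4 from [-2, -4] -> [-2]
  drop -4 from [-3, -4, 1] -> [-3, 1]
  drop -4 from [-4, -1, -3] -> [-1, -3]
  drop -4 from [-4, -2, -3] -> [-2, -3]
  satisfied 2 clause(s); 5 remain; assigned so far: [4]
unit clause [-2] forces x2=F; simplify:
  satisfied 2 clause(s); 3 remain; assigned so far: [2, 4]
unit clause [3] forces x3=T; simplify:
  drop -3 from [-3, 1] -> [1]
  drop -3 from [-1, -3] -> [-1]
  satisfied 1 clause(s); 2 remain; assigned so far: [2, 3, 4]
unit clause [1] forces x1=T; simplify:
  drop -1 from [-1] -> [] (empty!)
  satisfied 1 clause(s); 1 remain; assigned so far: [1, 2, 3, 4]
CONFLICT (empty clause)

Answer: CONFLICT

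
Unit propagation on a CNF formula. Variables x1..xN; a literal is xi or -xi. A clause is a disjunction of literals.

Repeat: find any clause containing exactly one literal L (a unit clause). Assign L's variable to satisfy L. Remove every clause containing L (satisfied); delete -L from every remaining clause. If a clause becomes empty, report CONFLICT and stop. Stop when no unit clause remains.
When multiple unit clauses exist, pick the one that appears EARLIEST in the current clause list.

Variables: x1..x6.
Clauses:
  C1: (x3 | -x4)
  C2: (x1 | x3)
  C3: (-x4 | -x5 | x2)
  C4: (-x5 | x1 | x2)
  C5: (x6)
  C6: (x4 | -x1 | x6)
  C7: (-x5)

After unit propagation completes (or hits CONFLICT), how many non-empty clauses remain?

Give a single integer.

Answer: 2

Derivation:
unit clause [6] forces x6=T; simplify:
  satisfied 2 clause(s); 5 remain; assigned so far: [6]
unit clause [-5] forces x5=F; simplify:
  satisfied 3 clause(s); 2 remain; assigned so far: [5, 6]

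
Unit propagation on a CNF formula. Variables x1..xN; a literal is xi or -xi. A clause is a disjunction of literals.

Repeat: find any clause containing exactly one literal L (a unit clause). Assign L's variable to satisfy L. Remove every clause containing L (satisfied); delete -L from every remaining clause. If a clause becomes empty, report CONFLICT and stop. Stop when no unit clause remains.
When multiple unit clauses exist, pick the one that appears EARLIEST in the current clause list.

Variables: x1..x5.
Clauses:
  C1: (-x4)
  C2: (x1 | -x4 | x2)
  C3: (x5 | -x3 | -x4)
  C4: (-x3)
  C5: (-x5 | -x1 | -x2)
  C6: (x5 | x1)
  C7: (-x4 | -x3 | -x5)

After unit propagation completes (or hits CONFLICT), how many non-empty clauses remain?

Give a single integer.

Answer: 2

Derivation:
unit clause [-4] forces x4=F; simplify:
  satisfied 4 clause(s); 3 remain; assigned so far: [4]
unit clause [-3] forces x3=F; simplify:
  satisfied 1 clause(s); 2 remain; assigned so far: [3, 4]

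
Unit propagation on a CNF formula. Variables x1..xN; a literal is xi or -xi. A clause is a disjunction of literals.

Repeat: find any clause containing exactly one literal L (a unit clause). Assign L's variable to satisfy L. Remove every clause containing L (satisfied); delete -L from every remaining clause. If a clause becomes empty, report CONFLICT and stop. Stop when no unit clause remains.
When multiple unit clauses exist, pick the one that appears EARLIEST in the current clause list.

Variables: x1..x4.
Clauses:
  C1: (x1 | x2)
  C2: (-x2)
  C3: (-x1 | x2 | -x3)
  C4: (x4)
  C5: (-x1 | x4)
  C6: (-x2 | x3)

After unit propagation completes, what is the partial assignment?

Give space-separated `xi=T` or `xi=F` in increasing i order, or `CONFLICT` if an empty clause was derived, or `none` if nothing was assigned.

Answer: x1=T x2=F x3=F x4=T

Derivation:
unit clause [-2] forces x2=F; simplify:
  drop 2 from [1, 2] -> [1]
  drop 2 from [-1, 2, -3] -> [-1, -3]
  satisfied 2 clause(s); 4 remain; assigned so far: [2]
unit clause [1] forces x1=T; simplify:
  drop -1 from [-1, -3] -> [-3]
  drop -1 from [-1, 4] -> [4]
  satisfied 1 clause(s); 3 remain; assigned so far: [1, 2]
unit clause [-3] forces x3=F; simplify:
  satisfied 1 clause(s); 2 remain; assigned so far: [1, 2, 3]
unit clause [4] forces x4=T; simplify:
  satisfied 2 clause(s); 0 remain; assigned so far: [1, 2, 3, 4]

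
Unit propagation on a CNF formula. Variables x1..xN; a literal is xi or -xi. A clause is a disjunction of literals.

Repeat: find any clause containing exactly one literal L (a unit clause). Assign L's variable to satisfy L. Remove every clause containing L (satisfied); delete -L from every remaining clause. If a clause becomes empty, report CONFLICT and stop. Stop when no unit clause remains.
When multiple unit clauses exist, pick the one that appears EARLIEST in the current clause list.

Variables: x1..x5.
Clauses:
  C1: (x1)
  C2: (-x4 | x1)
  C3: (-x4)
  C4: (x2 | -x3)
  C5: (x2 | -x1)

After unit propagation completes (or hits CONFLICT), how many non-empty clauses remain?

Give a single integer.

Answer: 0

Derivation:
unit clause [1] forces x1=T; simplify:
  drop -1 from [2, -1] -> [2]
  satisfied 2 clause(s); 3 remain; assigned so far: [1]
unit clause [-4] forces x4=F; simplify:
  satisfied 1 clause(s); 2 remain; assigned so far: [1, 4]
unit clause [2] forces x2=T; simplify:
  satisfied 2 clause(s); 0 remain; assigned so far: [1, 2, 4]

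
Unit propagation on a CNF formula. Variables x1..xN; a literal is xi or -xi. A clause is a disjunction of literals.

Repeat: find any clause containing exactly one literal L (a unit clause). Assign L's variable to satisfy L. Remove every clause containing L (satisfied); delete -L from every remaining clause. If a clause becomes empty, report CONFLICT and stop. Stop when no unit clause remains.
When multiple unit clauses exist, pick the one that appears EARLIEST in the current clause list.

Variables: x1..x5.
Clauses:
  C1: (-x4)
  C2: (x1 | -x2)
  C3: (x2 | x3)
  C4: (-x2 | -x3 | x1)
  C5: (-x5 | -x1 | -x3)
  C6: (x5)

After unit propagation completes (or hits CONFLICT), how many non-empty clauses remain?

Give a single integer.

Answer: 4

Derivation:
unit clause [-4] forces x4=F; simplify:
  satisfied 1 clause(s); 5 remain; assigned so far: [4]
unit clause [5] forces x5=T; simplify:
  drop -5 from [-5, -1, -3] -> [-1, -3]
  satisfied 1 clause(s); 4 remain; assigned so far: [4, 5]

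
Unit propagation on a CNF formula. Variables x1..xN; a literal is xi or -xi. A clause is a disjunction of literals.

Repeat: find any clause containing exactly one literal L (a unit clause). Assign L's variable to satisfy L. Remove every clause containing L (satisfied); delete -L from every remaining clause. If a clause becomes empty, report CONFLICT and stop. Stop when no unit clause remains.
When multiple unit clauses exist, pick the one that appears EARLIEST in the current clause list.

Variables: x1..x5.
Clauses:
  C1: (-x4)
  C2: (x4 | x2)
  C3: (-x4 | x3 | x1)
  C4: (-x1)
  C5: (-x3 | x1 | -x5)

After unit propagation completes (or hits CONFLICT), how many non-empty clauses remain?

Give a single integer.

unit clause [-4] forces x4=F; simplify:
  drop 4 from [4, 2] -> [2]
  satisfied 2 clause(s); 3 remain; assigned so far: [4]
unit clause [2] forces x2=T; simplify:
  satisfied 1 clause(s); 2 remain; assigned so far: [2, 4]
unit clause [-1] forces x1=F; simplify:
  drop 1 from [-3, 1, -5] -> [-3, -5]
  satisfied 1 clause(s); 1 remain; assigned so far: [1, 2, 4]

Answer: 1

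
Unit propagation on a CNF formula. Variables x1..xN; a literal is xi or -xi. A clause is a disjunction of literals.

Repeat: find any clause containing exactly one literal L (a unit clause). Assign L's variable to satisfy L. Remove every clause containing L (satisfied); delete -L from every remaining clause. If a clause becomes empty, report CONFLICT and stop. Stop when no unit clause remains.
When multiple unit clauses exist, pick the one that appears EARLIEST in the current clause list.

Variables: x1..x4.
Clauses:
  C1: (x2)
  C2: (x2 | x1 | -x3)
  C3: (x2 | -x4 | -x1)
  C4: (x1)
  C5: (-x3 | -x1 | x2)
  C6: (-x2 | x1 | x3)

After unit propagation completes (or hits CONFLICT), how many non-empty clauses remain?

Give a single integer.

Answer: 0

Derivation:
unit clause [2] forces x2=T; simplify:
  drop -2 from [-2, 1, 3] -> [1, 3]
  satisfied 4 clause(s); 2 remain; assigned so far: [2]
unit clause [1] forces x1=T; simplify:
  satisfied 2 clause(s); 0 remain; assigned so far: [1, 2]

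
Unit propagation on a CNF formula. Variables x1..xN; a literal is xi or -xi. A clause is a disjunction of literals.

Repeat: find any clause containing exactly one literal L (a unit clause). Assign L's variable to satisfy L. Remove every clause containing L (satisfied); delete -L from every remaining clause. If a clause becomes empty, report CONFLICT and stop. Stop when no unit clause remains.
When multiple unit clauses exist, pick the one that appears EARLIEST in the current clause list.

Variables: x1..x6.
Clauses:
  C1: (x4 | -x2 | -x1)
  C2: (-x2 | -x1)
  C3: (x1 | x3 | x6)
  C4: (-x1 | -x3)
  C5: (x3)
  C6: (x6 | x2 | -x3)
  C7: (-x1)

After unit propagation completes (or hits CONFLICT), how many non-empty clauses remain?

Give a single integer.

Answer: 1

Derivation:
unit clause [3] forces x3=T; simplify:
  drop -3 from [-1, -3] -> [-1]
  drop -3 from [6, 2, -3] -> [6, 2]
  satisfied 2 clause(s); 5 remain; assigned so far: [3]
unit clause [-1] forces x1=F; simplify:
  satisfied 4 clause(s); 1 remain; assigned so far: [1, 3]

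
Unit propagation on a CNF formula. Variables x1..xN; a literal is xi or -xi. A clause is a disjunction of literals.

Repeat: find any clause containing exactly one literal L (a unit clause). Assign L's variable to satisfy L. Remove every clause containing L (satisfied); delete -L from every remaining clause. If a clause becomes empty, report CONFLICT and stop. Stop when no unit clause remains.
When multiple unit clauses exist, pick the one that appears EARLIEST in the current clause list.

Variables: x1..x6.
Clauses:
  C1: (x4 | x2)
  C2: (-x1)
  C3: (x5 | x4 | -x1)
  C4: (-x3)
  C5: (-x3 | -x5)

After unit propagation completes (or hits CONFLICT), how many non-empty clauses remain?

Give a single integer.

unit clause [-1] forces x1=F; simplify:
  satisfied 2 clause(s); 3 remain; assigned so far: [1]
unit clause [-3] forces x3=F; simplify:
  satisfied 2 clause(s); 1 remain; assigned so far: [1, 3]

Answer: 1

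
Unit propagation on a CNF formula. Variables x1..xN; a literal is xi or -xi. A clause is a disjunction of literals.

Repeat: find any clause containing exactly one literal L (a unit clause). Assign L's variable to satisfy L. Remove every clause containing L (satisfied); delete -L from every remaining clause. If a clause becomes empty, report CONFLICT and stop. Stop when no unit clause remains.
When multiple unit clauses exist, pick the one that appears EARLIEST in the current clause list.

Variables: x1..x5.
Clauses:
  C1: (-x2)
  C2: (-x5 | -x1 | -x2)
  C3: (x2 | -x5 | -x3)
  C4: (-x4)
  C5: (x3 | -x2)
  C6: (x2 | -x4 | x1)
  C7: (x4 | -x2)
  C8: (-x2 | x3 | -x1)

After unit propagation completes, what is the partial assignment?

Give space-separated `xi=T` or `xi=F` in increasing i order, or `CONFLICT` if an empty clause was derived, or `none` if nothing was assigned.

unit clause [-2] forces x2=F; simplify:
  drop 2 from [2, -5, -3] -> [-5, -3]
  drop 2 from [2, -4, 1] -> [-4, 1]
  satisfied 5 clause(s); 3 remain; assigned so far: [2]
unit clause [-4] forces x4=F; simplify:
  satisfied 2 clause(s); 1 remain; assigned so far: [2, 4]

Answer: x2=F x4=F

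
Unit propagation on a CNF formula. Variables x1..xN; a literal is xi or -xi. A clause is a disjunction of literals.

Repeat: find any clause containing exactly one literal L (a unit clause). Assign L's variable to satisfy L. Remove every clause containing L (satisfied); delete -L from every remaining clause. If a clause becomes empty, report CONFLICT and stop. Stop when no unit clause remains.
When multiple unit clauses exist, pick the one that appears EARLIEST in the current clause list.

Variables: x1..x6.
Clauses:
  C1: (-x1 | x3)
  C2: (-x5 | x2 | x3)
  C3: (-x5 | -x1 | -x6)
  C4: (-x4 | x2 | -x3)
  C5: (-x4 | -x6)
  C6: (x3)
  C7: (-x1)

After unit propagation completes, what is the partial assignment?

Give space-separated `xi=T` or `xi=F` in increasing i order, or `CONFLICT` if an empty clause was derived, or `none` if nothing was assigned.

Answer: x1=F x3=T

Derivation:
unit clause [3] forces x3=T; simplify:
  drop -3 from [-4, 2, -3] -> [-4, 2]
  satisfied 3 clause(s); 4 remain; assigned so far: [3]
unit clause [-1] forces x1=F; simplify:
  satisfied 2 clause(s); 2 remain; assigned so far: [1, 3]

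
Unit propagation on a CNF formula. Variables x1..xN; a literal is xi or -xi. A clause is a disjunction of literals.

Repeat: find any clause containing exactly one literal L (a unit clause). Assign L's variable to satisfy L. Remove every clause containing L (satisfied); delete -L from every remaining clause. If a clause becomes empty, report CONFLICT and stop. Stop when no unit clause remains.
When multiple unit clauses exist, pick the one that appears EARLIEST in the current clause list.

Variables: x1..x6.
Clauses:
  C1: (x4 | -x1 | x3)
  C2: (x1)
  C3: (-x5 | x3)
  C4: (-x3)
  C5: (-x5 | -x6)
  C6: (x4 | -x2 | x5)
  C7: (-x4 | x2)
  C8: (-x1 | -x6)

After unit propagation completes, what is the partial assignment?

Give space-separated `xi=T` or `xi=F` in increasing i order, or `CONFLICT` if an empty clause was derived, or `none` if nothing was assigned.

Answer: x1=T x2=T x3=F x4=T x5=F x6=F

Derivation:
unit clause [1] forces x1=T; simplify:
  drop -1 from [4, -1, 3] -> [4, 3]
  drop -1 from [-1, -6] -> [-6]
  satisfied 1 clause(s); 7 remain; assigned so far: [1]
unit clause [-3] forces x3=F; simplify:
  drop 3 from [4, 3] -> [4]
  drop 3 from [-5, 3] -> [-5]
  satisfied 1 clause(s); 6 remain; assigned so far: [1, 3]
unit clause [4] forces x4=T; simplify:
  drop -4 from [-4, 2] -> [2]
  satisfied 2 clause(s); 4 remain; assigned so far: [1, 3, 4]
unit clause [-5] forces x5=F; simplify:
  satisfied 2 clause(s); 2 remain; assigned so far: [1, 3, 4, 5]
unit clause [2] forces x2=T; simplify:
  satisfied 1 clause(s); 1 remain; assigned so far: [1, 2, 3, 4, 5]
unit clause [-6] forces x6=F; simplify:
  satisfied 1 clause(s); 0 remain; assigned so far: [1, 2, 3, 4, 5, 6]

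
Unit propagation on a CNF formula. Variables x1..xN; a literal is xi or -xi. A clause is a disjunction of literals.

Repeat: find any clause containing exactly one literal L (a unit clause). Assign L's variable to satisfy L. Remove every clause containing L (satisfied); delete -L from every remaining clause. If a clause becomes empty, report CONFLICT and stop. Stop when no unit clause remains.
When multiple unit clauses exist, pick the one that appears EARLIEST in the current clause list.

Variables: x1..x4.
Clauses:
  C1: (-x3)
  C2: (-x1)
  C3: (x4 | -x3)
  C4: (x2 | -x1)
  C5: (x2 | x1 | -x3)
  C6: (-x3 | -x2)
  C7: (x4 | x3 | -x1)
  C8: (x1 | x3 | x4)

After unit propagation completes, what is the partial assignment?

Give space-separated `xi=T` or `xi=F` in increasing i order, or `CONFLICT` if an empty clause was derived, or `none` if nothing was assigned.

unit clause [-3] forces x3=F; simplify:
  drop 3 from [4, 3, -1] -> [4, -1]
  drop 3 from [1, 3, 4] -> [1, 4]
  satisfied 4 clause(s); 4 remain; assigned so far: [3]
unit clause [-1] forces x1=F; simplify:
  drop 1 from [1, 4] -> [4]
  satisfied 3 clause(s); 1 remain; assigned so far: [1, 3]
unit clause [4] forces x4=T; simplify:
  satisfied 1 clause(s); 0 remain; assigned so far: [1, 3, 4]

Answer: x1=F x3=F x4=T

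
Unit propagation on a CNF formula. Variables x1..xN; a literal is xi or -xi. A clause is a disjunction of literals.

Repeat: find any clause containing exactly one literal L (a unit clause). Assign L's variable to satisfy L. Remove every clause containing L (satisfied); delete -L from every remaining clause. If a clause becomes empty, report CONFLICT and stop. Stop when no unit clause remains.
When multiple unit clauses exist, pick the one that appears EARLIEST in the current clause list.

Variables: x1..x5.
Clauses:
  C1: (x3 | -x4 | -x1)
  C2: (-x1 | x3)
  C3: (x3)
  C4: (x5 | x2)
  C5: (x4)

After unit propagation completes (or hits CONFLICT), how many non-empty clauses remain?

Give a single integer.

unit clause [3] forces x3=T; simplify:
  satisfied 3 clause(s); 2 remain; assigned so far: [3]
unit clause [4] forces x4=T; simplify:
  satisfied 1 clause(s); 1 remain; assigned so far: [3, 4]

Answer: 1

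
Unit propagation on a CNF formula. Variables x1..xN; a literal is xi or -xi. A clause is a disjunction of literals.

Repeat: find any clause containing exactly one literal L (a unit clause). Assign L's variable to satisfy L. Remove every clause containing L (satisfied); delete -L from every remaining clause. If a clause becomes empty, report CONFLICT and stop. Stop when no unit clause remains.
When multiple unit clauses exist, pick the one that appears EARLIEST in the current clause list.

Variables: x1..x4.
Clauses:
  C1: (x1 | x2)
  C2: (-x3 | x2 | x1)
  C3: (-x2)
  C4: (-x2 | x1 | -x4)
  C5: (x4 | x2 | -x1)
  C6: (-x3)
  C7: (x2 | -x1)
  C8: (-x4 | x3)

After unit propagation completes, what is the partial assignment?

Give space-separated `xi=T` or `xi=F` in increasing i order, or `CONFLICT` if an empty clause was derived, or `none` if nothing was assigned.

Answer: CONFLICT

Derivation:
unit clause [-2] forces x2=F; simplify:
  drop 2 from [1, 2] -> [1]
  drop 2 from [-3, 2, 1] -> [-3, 1]
  drop 2 from [4, 2, -1] -> [4, -1]
  drop 2 from [2, -1] -> [-1]
  satisfied 2 clause(s); 6 remain; assigned so far: [2]
unit clause [1] forces x1=T; simplify:
  drop -1 from [4, -1] -> [4]
  drop -1 from [-1] -> [] (empty!)
  satisfied 2 clause(s); 4 remain; assigned so far: [1, 2]
CONFLICT (empty clause)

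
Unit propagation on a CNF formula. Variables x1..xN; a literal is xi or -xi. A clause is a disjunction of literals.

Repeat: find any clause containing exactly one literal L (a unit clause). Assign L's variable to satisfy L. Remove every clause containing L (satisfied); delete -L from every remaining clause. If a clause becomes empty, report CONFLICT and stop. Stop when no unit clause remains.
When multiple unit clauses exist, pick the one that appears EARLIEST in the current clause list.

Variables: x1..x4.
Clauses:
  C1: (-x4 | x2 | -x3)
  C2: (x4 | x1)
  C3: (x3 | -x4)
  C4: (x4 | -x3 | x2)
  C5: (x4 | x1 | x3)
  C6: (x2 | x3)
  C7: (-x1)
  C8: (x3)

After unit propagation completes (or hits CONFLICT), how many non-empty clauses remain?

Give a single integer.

Answer: 0

Derivation:
unit clause [-1] forces x1=F; simplify:
  drop 1 from [4, 1] -> [4]
  drop 1 from [4, 1, 3] -> [4, 3]
  satisfied 1 clause(s); 7 remain; assigned so far: [1]
unit clause [4] forces x4=T; simplify:
  drop -4 from [-4, 2, -3] -> [2, -3]
  drop -4 from [3, -4] -> [3]
  satisfied 3 clause(s); 4 remain; assigned so far: [1, 4]
unit clause [3] forces x3=T; simplify:
  drop -3 from [2, -3] -> [2]
  satisfied 3 clause(s); 1 remain; assigned so far: [1, 3, 4]
unit clause [2] forces x2=T; simplify:
  satisfied 1 clause(s); 0 remain; assigned so far: [1, 2, 3, 4]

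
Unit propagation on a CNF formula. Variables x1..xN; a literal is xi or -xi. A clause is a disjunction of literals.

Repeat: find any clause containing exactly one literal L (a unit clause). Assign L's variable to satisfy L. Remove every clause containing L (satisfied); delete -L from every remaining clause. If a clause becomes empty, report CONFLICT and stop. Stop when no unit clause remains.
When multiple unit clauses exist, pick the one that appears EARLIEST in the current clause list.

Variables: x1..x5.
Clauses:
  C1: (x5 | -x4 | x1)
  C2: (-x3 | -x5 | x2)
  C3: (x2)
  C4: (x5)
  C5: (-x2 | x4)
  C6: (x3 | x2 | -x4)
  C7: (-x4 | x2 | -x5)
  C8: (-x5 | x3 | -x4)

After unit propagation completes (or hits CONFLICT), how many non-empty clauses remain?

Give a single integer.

Answer: 0

Derivation:
unit clause [2] forces x2=T; simplify:
  drop -2 from [-2, 4] -> [4]
  satisfied 4 clause(s); 4 remain; assigned so far: [2]
unit clause [5] forces x5=T; simplify:
  drop -5 from [-5, 3, -4] -> [3, -4]
  satisfied 2 clause(s); 2 remain; assigned so far: [2, 5]
unit clause [4] forces x4=T; simplify:
  drop -4 from [3, -4] -> [3]
  satisfied 1 clause(s); 1 remain; assigned so far: [2, 4, 5]
unit clause [3] forces x3=T; simplify:
  satisfied 1 clause(s); 0 remain; assigned so far: [2, 3, 4, 5]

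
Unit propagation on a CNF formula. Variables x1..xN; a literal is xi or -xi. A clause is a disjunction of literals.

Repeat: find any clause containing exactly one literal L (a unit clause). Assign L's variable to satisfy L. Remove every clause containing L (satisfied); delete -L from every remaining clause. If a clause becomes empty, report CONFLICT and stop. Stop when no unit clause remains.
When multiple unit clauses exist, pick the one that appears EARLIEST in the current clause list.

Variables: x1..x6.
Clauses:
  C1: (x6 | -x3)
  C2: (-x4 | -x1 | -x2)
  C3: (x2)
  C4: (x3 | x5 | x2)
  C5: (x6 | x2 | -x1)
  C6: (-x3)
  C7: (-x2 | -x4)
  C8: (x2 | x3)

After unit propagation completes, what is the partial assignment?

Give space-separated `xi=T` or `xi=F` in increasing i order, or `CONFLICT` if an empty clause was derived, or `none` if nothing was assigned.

unit clause [2] forces x2=T; simplify:
  drop -2 from [-4, -1, -2] -> [-4, -1]
  drop -2 from [-2, -4] -> [-4]
  satisfied 4 clause(s); 4 remain; assigned so far: [2]
unit clause [-3] forces x3=F; simplify:
  satisfied 2 clause(s); 2 remain; assigned so far: [2, 3]
unit clause [-4] forces x4=F; simplify:
  satisfied 2 clause(s); 0 remain; assigned so far: [2, 3, 4]

Answer: x2=T x3=F x4=F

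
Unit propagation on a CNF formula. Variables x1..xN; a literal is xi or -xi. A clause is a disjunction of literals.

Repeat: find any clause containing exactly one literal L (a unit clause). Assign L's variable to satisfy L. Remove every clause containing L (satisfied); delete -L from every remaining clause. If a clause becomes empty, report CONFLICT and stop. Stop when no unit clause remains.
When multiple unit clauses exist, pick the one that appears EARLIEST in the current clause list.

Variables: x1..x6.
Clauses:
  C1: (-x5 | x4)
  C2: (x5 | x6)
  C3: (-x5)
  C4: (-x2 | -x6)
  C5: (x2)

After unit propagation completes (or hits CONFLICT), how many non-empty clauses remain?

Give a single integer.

unit clause [-5] forces x5=F; simplify:
  drop 5 from [5, 6] -> [6]
  satisfied 2 clause(s); 3 remain; assigned so far: [5]
unit clause [6] forces x6=T; simplify:
  drop -6 from [-2, -6] -> [-2]
  satisfied 1 clause(s); 2 remain; assigned so far: [5, 6]
unit clause [-2] forces x2=F; simplify:
  drop 2 from [2] -> [] (empty!)
  satisfied 1 clause(s); 1 remain; assigned so far: [2, 5, 6]
CONFLICT (empty clause)

Answer: 0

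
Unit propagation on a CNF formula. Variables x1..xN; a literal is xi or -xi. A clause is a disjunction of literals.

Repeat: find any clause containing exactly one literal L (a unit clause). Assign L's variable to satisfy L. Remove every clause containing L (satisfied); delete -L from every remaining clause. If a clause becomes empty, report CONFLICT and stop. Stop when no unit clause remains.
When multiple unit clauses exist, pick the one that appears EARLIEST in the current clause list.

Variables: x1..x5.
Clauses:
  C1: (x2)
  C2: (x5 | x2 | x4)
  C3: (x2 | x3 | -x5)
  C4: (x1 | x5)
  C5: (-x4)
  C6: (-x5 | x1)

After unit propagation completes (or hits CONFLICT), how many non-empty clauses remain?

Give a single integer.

Answer: 2

Derivation:
unit clause [2] forces x2=T; simplify:
  satisfied 3 clause(s); 3 remain; assigned so far: [2]
unit clause [-4] forces x4=F; simplify:
  satisfied 1 clause(s); 2 remain; assigned so far: [2, 4]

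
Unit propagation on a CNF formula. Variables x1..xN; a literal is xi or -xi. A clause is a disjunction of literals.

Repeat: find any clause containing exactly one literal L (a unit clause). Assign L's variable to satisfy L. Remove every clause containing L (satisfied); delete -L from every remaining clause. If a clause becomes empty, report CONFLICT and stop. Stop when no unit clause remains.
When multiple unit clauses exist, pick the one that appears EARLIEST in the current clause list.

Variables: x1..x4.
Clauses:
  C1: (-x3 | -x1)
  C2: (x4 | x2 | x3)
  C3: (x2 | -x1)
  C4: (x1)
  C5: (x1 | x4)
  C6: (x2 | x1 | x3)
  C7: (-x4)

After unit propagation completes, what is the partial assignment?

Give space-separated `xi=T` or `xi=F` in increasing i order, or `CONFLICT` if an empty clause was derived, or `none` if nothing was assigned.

unit clause [1] forces x1=T; simplify:
  drop -1 from [-3, -1] -> [-3]
  drop -1 from [2, -1] -> [2]
  satisfied 3 clause(s); 4 remain; assigned so far: [1]
unit clause [-3] forces x3=F; simplify:
  drop 3 from [4, 2, 3] -> [4, 2]
  satisfied 1 clause(s); 3 remain; assigned so far: [1, 3]
unit clause [2] forces x2=T; simplify:
  satisfied 2 clause(s); 1 remain; assigned so far: [1, 2, 3]
unit clause [-4] forces x4=F; simplify:
  satisfied 1 clause(s); 0 remain; assigned so far: [1, 2, 3, 4]

Answer: x1=T x2=T x3=F x4=F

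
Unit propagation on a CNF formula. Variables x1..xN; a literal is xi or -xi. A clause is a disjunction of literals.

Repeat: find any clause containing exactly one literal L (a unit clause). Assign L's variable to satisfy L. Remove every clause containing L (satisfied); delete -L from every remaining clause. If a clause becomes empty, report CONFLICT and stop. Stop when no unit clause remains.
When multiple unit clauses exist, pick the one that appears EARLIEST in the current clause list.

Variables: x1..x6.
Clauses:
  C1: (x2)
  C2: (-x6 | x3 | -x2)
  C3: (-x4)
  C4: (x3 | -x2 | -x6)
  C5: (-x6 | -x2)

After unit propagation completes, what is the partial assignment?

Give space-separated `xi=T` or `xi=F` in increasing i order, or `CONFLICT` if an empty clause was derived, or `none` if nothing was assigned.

Answer: x2=T x4=F x6=F

Derivation:
unit clause [2] forces x2=T; simplify:
  drop -2 from [-6, 3, -2] -> [-6, 3]
  drop -2 from [3, -2, -6] -> [3, -6]
  drop -2 from [-6, -2] -> [-6]
  satisfied 1 clause(s); 4 remain; assigned so far: [2]
unit clause [-4] forces x4=F; simplify:
  satisfied 1 clause(s); 3 remain; assigned so far: [2, 4]
unit clause [-6] forces x6=F; simplify:
  satisfied 3 clause(s); 0 remain; assigned so far: [2, 4, 6]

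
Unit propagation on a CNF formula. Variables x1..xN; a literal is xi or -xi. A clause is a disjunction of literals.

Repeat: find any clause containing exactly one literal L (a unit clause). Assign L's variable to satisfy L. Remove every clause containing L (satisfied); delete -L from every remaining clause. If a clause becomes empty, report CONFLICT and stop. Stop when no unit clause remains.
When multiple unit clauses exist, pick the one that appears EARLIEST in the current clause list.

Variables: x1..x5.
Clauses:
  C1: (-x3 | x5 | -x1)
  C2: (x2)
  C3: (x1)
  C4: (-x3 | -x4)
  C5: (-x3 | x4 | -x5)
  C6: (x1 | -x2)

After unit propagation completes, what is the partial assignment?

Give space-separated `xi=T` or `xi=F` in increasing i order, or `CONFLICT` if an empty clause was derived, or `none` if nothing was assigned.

unit clause [2] forces x2=T; simplify:
  drop -2 from [1, -2] -> [1]
  satisfied 1 clause(s); 5 remain; assigned so far: [2]
unit clause [1] forces x1=T; simplify:
  drop -1 from [-3, 5, -1] -> [-3, 5]
  satisfied 2 clause(s); 3 remain; assigned so far: [1, 2]

Answer: x1=T x2=T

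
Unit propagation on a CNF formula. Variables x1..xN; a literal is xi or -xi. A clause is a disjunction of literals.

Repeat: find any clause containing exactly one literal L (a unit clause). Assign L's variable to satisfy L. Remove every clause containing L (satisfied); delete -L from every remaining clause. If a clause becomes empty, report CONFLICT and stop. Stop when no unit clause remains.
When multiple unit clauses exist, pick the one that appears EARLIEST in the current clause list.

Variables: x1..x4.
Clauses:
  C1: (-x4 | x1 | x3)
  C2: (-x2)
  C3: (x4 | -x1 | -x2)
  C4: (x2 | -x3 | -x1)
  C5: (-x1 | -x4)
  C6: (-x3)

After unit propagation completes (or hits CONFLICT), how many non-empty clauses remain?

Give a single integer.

unit clause [-2] forces x2=F; simplify:
  drop 2 from [2, -3, -1] -> [-3, -1]
  satisfied 2 clause(s); 4 remain; assigned so far: [2]
unit clause [-3] forces x3=F; simplify:
  drop 3 from [-4, 1, 3] -> [-4, 1]
  satisfied 2 clause(s); 2 remain; assigned so far: [2, 3]

Answer: 2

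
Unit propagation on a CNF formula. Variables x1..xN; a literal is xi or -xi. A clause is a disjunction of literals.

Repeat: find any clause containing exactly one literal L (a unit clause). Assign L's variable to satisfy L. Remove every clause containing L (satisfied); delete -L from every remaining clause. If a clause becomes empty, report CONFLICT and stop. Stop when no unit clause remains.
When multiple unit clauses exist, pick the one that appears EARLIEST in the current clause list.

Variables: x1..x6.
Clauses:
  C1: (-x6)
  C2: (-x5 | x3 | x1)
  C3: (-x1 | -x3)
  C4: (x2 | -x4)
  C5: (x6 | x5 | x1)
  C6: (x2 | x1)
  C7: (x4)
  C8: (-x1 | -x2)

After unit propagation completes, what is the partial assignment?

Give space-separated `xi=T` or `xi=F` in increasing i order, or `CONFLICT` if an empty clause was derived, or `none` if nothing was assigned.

unit clause [-6] forces x6=F; simplify:
  drop 6 from [6, 5, 1] -> [5, 1]
  satisfied 1 clause(s); 7 remain; assigned so far: [6]
unit clause [4] forces x4=T; simplify:
  drop -4 from [2, -4] -> [2]
  satisfied 1 clause(s); 6 remain; assigned so far: [4, 6]
unit clause [2] forces x2=T; simplify:
  drop -2 from [-1, -2] -> [-1]
  satisfied 2 clause(s); 4 remain; assigned so far: [2, 4, 6]
unit clause [-1] forces x1=F; simplify:
  drop 1 from [-5, 3, 1] -> [-5, 3]
  drop 1 from [5, 1] -> [5]
  satisfied 2 clause(s); 2 remain; assigned so far: [1, 2, 4, 6]
unit clause [5] forces x5=T; simplify:
  drop -5 from [-5, 3] -> [3]
  satisfied 1 clause(s); 1 remain; assigned so far: [1, 2, 4, 5, 6]
unit clause [3] forces x3=T; simplify:
  satisfied 1 clause(s); 0 remain; assigned so far: [1, 2, 3, 4, 5, 6]

Answer: x1=F x2=T x3=T x4=T x5=T x6=F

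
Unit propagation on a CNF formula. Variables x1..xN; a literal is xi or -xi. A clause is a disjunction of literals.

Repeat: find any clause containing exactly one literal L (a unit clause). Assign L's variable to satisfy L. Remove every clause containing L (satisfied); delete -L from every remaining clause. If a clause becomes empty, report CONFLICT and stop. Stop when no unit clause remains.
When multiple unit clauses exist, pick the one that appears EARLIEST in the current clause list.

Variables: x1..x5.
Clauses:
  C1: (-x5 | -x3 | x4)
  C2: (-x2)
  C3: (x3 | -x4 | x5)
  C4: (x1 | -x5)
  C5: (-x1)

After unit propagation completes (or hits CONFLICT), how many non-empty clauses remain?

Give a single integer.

unit clause [-2] forces x2=F; simplify:
  satisfied 1 clause(s); 4 remain; assigned so far: [2]
unit clause [-1] forces x1=F; simplify:
  drop 1 from [1, -5] -> [-5]
  satisfied 1 clause(s); 3 remain; assigned so far: [1, 2]
unit clause [-5] forces x5=F; simplify:
  drop 5 from [3, -4, 5] -> [3, -4]
  satisfied 2 clause(s); 1 remain; assigned so far: [1, 2, 5]

Answer: 1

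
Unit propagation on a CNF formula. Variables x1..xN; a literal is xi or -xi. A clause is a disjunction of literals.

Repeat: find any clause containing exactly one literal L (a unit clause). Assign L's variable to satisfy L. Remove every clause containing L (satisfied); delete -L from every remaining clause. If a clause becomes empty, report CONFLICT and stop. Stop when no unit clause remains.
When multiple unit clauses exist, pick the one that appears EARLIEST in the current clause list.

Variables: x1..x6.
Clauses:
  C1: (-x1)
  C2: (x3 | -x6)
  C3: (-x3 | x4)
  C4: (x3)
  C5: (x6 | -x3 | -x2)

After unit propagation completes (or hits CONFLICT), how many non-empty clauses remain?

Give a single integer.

unit clause [-1] forces x1=F; simplify:
  satisfied 1 clause(s); 4 remain; assigned so far: [1]
unit clause [3] forces x3=T; simplify:
  drop -3 from [-3, 4] -> [4]
  drop -3 from [6, -3, -2] -> [6, -2]
  satisfied 2 clause(s); 2 remain; assigned so far: [1, 3]
unit clause [4] forces x4=T; simplify:
  satisfied 1 clause(s); 1 remain; assigned so far: [1, 3, 4]

Answer: 1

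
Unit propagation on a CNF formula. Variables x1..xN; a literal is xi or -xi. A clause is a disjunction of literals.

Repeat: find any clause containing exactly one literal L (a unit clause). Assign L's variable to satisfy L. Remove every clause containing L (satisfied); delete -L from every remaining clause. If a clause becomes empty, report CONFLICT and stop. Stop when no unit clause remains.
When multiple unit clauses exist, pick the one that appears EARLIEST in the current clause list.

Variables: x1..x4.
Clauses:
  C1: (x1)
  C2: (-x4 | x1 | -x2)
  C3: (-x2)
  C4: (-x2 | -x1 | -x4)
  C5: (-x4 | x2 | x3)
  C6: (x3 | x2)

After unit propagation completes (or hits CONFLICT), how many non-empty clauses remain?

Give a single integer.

Answer: 0

Derivation:
unit clause [1] forces x1=T; simplify:
  drop -1 from [-2, -1, -4] -> [-2, -4]
  satisfied 2 clause(s); 4 remain; assigned so far: [1]
unit clause [-2] forces x2=F; simplify:
  drop 2 from [-4, 2, 3] -> [-4, 3]
  drop 2 from [3, 2] -> [3]
  satisfied 2 clause(s); 2 remain; assigned so far: [1, 2]
unit clause [3] forces x3=T; simplify:
  satisfied 2 clause(s); 0 remain; assigned so far: [1, 2, 3]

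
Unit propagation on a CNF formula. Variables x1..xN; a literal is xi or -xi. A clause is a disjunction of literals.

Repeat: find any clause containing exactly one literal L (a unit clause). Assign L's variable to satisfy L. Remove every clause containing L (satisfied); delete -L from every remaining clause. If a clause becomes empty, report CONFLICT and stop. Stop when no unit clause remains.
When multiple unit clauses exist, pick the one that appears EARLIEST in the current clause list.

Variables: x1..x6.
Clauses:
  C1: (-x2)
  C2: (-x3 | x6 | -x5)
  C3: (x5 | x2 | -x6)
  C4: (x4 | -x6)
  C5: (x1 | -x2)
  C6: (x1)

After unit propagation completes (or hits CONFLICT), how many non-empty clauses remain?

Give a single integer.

unit clause [-2] forces x2=F; simplify:
  drop 2 from [5, 2, -6] -> [5, -6]
  satisfied 2 clause(s); 4 remain; assigned so far: [2]
unit clause [1] forces x1=T; simplify:
  satisfied 1 clause(s); 3 remain; assigned so far: [1, 2]

Answer: 3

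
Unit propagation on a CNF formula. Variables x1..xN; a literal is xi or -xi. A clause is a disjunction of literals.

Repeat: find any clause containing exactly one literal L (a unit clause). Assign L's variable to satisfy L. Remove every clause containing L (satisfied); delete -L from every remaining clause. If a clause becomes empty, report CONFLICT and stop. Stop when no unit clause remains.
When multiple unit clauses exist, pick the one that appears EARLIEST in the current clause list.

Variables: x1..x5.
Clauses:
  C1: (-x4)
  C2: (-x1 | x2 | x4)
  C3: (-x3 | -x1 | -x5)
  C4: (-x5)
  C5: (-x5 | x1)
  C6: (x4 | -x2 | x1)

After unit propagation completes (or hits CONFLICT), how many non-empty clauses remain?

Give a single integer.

unit clause [-4] forces x4=F; simplify:
  drop 4 from [-1, 2, 4] -> [-1, 2]
  drop 4 from [4, -2, 1] -> [-2, 1]
  satisfied 1 clause(s); 5 remain; assigned so far: [4]
unit clause [-5] forces x5=F; simplify:
  satisfied 3 clause(s); 2 remain; assigned so far: [4, 5]

Answer: 2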